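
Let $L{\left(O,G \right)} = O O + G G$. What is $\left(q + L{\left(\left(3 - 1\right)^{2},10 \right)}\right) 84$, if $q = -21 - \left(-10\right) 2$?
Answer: $9660$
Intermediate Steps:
$L{\left(O,G \right)} = G^{2} + O^{2}$ ($L{\left(O,G \right)} = O^{2} + G^{2} = G^{2} + O^{2}$)
$q = -1$ ($q = -21 - -20 = -21 + 20 = -1$)
$\left(q + L{\left(\left(3 - 1\right)^{2},10 \right)}\right) 84 = \left(-1 + \left(10^{2} + \left(\left(3 - 1\right)^{2}\right)^{2}\right)\right) 84 = \left(-1 + \left(100 + \left(2^{2}\right)^{2}\right)\right) 84 = \left(-1 + \left(100 + 4^{2}\right)\right) 84 = \left(-1 + \left(100 + 16\right)\right) 84 = \left(-1 + 116\right) 84 = 115 \cdot 84 = 9660$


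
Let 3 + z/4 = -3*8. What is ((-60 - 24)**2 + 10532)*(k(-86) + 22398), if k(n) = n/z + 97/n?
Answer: 457352952484/1161 ≈ 3.9393e+8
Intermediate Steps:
z = -108 (z = -12 + 4*(-3*8) = -12 + 4*(-24) = -12 - 96 = -108)
k(n) = 97/n - n/108 (k(n) = n/(-108) + 97/n = n*(-1/108) + 97/n = -n/108 + 97/n = 97/n - n/108)
((-60 - 24)**2 + 10532)*(k(-86) + 22398) = ((-60 - 24)**2 + 10532)*((97/(-86) - 1/108*(-86)) + 22398) = ((-84)**2 + 10532)*((97*(-1/86) + 43/54) + 22398) = (7056 + 10532)*((-97/86 + 43/54) + 22398) = 17588*(-385/1161 + 22398) = 17588*(26003693/1161) = 457352952484/1161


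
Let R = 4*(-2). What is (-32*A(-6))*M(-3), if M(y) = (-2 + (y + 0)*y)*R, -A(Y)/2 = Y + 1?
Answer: 17920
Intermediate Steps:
R = -8
A(Y) = -2 - 2*Y (A(Y) = -2*(Y + 1) = -2*(1 + Y) = -2 - 2*Y)
M(y) = 16 - 8*y**2 (M(y) = (-2 + (y + 0)*y)*(-8) = (-2 + y*y)*(-8) = (-2 + y**2)*(-8) = 16 - 8*y**2)
(-32*A(-6))*M(-3) = (-32*(-2 - 2*(-6)))*(16 - 8*(-3)**2) = (-32*(-2 + 12))*(16 - 8*9) = (-32*10)*(16 - 72) = -320*(-56) = 17920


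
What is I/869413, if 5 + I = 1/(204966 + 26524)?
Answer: -1157449/201260415370 ≈ -5.7510e-6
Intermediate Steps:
I = -1157449/231490 (I = -5 + 1/(204966 + 26524) = -5 + 1/231490 = -1157449/231490 ≈ -5.0000)
I/869413 = -1157449/231490/869413 = -1157449/231490*1/869413 = -1157449/201260415370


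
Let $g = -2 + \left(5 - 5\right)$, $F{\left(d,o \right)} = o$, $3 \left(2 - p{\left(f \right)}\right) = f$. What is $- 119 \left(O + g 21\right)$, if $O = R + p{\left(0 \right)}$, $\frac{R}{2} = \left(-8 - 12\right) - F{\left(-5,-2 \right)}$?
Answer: $9044$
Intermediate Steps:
$p{\left(f \right)} = 2 - \frac{f}{3}$
$g = -2$ ($g = -2 + \left(5 - 5\right) = -2 + 0 = -2$)
$R = -36$ ($R = 2 \left(\left(-8 - 12\right) - -2\right) = 2 \left(\left(-8 - 12\right) + 2\right) = 2 \left(-20 + 2\right) = 2 \left(-18\right) = -36$)
$O = -34$ ($O = -36 + \left(2 - 0\right) = -36 + \left(2 + 0\right) = -36 + 2 = -34$)
$- 119 \left(O + g 21\right) = - 119 \left(-34 - 42\right) = \left(-119\right) \left(-76\right) = 9044$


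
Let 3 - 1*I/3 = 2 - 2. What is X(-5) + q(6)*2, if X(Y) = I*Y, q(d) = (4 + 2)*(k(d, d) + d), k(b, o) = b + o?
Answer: 171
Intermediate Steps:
I = 9 (I = 9 - 3*(2 - 2) = 9 - 3*0 = 9 + 0 = 9)
q(d) = 18*d (q(d) = (4 + 2)*((d + d) + d) = 6*(2*d + d) = 6*(3*d) = 18*d)
X(Y) = 9*Y
X(-5) + q(6)*2 = 9*(-5) + (18*6)*2 = -45 + 108*2 = -45 + 216 = 171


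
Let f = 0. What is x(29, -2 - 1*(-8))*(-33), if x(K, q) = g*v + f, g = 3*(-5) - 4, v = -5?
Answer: -3135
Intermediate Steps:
g = -19 (g = -15 - 4 = -19)
x(K, q) = 95 (x(K, q) = -19*(-5) + 0 = 95 + 0 = 95)
x(29, -2 - 1*(-8))*(-33) = 95*(-33) = -3135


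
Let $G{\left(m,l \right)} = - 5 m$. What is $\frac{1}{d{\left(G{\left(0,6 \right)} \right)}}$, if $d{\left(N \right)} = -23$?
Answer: $- \frac{1}{23} \approx -0.043478$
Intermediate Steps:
$\frac{1}{d{\left(G{\left(0,6 \right)} \right)}} = \frac{1}{-23} = - \frac{1}{23}$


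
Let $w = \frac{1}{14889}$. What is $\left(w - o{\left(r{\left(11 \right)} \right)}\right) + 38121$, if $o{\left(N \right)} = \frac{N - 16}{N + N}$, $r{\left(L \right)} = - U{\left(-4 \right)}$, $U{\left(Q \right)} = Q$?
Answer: $\frac{1135211807}{29778} \approx 38123.0$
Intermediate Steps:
$w = \frac{1}{14889} \approx 6.7164 \cdot 10^{-5}$
$r{\left(L \right)} = 4$ ($r{\left(L \right)} = \left(-1\right) \left(-4\right) = 4$)
$o{\left(N \right)} = \frac{-16 + N}{2 N}$
$\left(w - o{\left(r{\left(11 \right)} \right)}\right) + 38121 = \left(\frac{1}{14889} - \frac{-16 + 4}{2 \cdot 4}\right) + 38121 = \left(\frac{1}{14889} - \frac{1}{2} \cdot \frac{1}{4} \left(-12\right)\right) + 38121 = \left(\frac{1}{14889} - - \frac{3}{2}\right) + 38121 = \left(\frac{1}{14889} + \frac{3}{2}\right) + 38121 = \frac{44669}{29778} + 38121 = \frac{1135211807}{29778}$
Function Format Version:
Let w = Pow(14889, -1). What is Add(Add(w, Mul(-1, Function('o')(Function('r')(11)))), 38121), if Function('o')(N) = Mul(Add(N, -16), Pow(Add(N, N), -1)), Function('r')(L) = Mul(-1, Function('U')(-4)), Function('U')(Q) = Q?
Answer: Rational(1135211807, 29778) ≈ 38123.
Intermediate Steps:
w = Rational(1, 14889) ≈ 6.7164e-5
Function('r')(L) = 4 (Function('r')(L) = Mul(-1, -4) = 4)
Function('o')(N) = Mul(Rational(1, 2), Pow(N, -1), Add(-16, N)) (Function('o')(N) = Mul(Add(-16, N), Pow(Mul(2, N), -1)) = Mul(Add(-16, N), Mul(Rational(1, 2), Pow(N, -1))) = Mul(Rational(1, 2), Pow(N, -1), Add(-16, N)))
Add(Add(w, Mul(-1, Function('o')(Function('r')(11)))), 38121) = Add(Add(Rational(1, 14889), Mul(-1, Mul(Rational(1, 2), Pow(4, -1), Add(-16, 4)))), 38121) = Add(Add(Rational(1, 14889), Mul(-1, Mul(Rational(1, 2), Rational(1, 4), -12))), 38121) = Add(Add(Rational(1, 14889), Mul(-1, Rational(-3, 2))), 38121) = Add(Add(Rational(1, 14889), Rational(3, 2)), 38121) = Add(Rational(44669, 29778), 38121) = Rational(1135211807, 29778)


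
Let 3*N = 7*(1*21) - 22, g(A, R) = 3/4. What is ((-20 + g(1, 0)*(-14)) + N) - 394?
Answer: -2297/6 ≈ -382.83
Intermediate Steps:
g(A, R) = 3/4 (g(A, R) = 3*(1/4) = 3/4)
N = 125/3 (N = (7*(1*21) - 22)/3 = (7*21 - 22)/3 = (147 - 22)/3 = (1/3)*125 = 125/3 ≈ 41.667)
((-20 + g(1, 0)*(-14)) + N) - 394 = ((-20 + (3/4)*(-14)) + 125/3) - 394 = ((-20 - 21/2) + 125/3) - 394 = (-61/2 + 125/3) - 394 = 67/6 - 394 = -2297/6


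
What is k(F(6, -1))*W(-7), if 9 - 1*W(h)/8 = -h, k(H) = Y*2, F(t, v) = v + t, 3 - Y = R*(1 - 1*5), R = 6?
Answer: 864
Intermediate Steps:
Y = 27 (Y = 3 - 6*(1 - 1*5) = 3 - 6*(1 - 5) = 3 - 6*(-4) = 3 - 1*(-24) = 3 + 24 = 27)
F(t, v) = t + v
k(H) = 54 (k(H) = 27*2 = 54)
W(h) = 72 + 8*h (W(h) = 72 - (-8)*h = 72 + 8*h)
k(F(6, -1))*W(-7) = 54*(72 + 8*(-7)) = 54*(72 - 56) = 54*16 = 864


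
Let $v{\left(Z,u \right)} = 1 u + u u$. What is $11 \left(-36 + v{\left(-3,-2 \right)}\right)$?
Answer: $-374$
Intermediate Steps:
$v{\left(Z,u \right)} = u + u^{2}$
$11 \left(-36 + v{\left(-3,-2 \right)}\right) = 11 \left(-36 - 2 \left(1 - 2\right)\right) = 11 \left(-36 - -2\right) = 11 \left(-36 + 2\right) = 11 \left(-34\right) = -374$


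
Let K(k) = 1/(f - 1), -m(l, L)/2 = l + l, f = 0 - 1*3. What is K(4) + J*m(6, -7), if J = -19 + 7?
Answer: 1151/4 ≈ 287.75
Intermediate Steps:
f = -3 (f = 0 - 3 = -3)
m(l, L) = -4*l (m(l, L) = -2*(l + l) = -4*l)
K(k) = -1/4 (K(k) = 1/(-3 - 1) = 1/(-4) = -1/4)
J = -12
K(4) + J*m(6, -7) = -1/4 - (-48)*6 = -1/4 - 12*(-24) = -1/4 + 288 = 1151/4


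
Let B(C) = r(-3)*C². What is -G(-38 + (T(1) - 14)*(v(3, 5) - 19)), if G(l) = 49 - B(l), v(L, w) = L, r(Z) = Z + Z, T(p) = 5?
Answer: -67465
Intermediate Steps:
r(Z) = 2*Z
B(C) = -6*C² (B(C) = (2*(-3))*C² = -6*C²)
G(l) = 49 + 6*l² (G(l) = 49 - (-6)*l² = 49 + 6*l²)
-G(-38 + (T(1) - 14)*(v(3, 5) - 19)) = -(49 + 6*(-38 + (5 - 14)*(3 - 19))²) = -(49 + 6*(-38 - 9*(-16))²) = -(49 + 6*(-38 + 144)²) = -(49 + 6*106²) = -(49 + 6*11236) = -(49 + 67416) = -1*67465 = -67465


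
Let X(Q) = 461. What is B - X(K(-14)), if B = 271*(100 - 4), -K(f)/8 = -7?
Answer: 25555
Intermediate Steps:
K(f) = 56 (K(f) = -8*(-7) = 56)
B = 26016 (B = 271*96 = 26016)
B - X(K(-14)) = 26016 - 1*461 = 26016 - 461 = 25555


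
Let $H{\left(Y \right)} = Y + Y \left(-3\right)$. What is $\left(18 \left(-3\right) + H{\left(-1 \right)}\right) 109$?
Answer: $-5668$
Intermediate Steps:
$H{\left(Y \right)} = - 2 Y$ ($H{\left(Y \right)} = Y - 3 Y = - 2 Y$)
$\left(18 \left(-3\right) + H{\left(-1 \right)}\right) 109 = \left(18 \left(-3\right) - -2\right) 109 = \left(-54 + 2\right) 109 = \left(-52\right) 109 = -5668$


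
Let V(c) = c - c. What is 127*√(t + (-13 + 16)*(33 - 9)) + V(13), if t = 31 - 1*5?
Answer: 889*√2 ≈ 1257.2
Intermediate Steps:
V(c) = 0
t = 26 (t = 31 - 5 = 26)
127*√(t + (-13 + 16)*(33 - 9)) + V(13) = 127*√(26 + (-13 + 16)*(33 - 9)) + 0 = 127*√(26 + 3*24) + 0 = 127*√(26 + 72) + 0 = 127*√98 + 0 = 127*(7*√2) + 0 = 889*√2 + 0 = 889*√2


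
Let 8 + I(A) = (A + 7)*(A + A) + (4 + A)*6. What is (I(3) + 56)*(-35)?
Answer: -5250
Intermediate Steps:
I(A) = 16 + 6*A + 2*A*(7 + A) (I(A) = -8 + ((A + 7)*(A + A) + (4 + A)*6) = -8 + ((7 + A)*(2*A) + (24 + 6*A)) = -8 + (2*A*(7 + A) + (24 + 6*A)) = -8 + (24 + 6*A + 2*A*(7 + A)) = 16 + 6*A + 2*A*(7 + A))
(I(3) + 56)*(-35) = ((16 + 2*3**2 + 20*3) + 56)*(-35) = ((16 + 2*9 + 60) + 56)*(-35) = ((16 + 18 + 60) + 56)*(-35) = (94 + 56)*(-35) = 150*(-35) = -5250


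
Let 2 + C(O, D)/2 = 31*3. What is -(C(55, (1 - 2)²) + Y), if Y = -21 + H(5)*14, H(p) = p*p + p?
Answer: -581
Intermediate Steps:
C(O, D) = 182 (C(O, D) = -4 + 2*(31*3) = -4 + 2*93 = -4 + 186 = 182)
H(p) = p + p² (H(p) = p² + p = p + p²)
Y = 399 (Y = -21 + (5*(1 + 5))*14 = -21 + (5*6)*14 = -21 + 30*14 = -21 + 420 = 399)
-(C(55, (1 - 2)²) + Y) = -(182 + 399) = -1*581 = -581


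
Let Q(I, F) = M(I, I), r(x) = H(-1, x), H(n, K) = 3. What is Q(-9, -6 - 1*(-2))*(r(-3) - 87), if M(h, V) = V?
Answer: 756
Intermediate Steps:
r(x) = 3
Q(I, F) = I
Q(-9, -6 - 1*(-2))*(r(-3) - 87) = -9*(3 - 87) = -9*(-84) = 756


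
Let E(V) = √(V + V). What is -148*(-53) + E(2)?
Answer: 7846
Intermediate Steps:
E(V) = √2*√V (E(V) = √(2*V) = √2*√V)
-148*(-53) + E(2) = -148*(-53) + √2*√2 = 7844 + 2 = 7846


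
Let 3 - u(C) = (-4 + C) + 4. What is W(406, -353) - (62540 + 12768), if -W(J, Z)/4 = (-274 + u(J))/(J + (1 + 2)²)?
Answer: -31250112/415 ≈ -75302.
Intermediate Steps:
u(C) = 3 - C (u(C) = 3 - ((-4 + C) + 4) = 3 - C)
W(J, Z) = -4*(-271 - J)/(9 + J) (W(J, Z) = -4*(-274 + (3 - J))/(J + (1 + 2)²) = -4*(-271 - J)/(J + 3²) = -4*(-271 - J)/(J + 9) = -4*(-271 - J)/(9 + J))
W(406, -353) - (62540 + 12768) = 4*(271 + 406)/(9 + 406) - (62540 + 12768) = 4*677/415 - 1*75308 = 4*(1/415)*677 - 75308 = 2708/415 - 75308 = -31250112/415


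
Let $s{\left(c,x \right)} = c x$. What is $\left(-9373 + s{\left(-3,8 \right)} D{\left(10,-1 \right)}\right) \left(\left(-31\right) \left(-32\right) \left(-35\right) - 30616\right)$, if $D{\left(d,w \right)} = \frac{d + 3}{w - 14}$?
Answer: $\frac{3055176696}{5} \approx 6.1104 \cdot 10^{8}$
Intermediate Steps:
$D{\left(d,w \right)} = \frac{3 + d}{-14 + w}$
$\left(-9373 + s{\left(-3,8 \right)} D{\left(10,-1 \right)}\right) \left(\left(-31\right) \left(-32\right) \left(-35\right) - 30616\right) = \left(-9373 + \left(-3\right) 8 \frac{3 + 10}{-14 - 1}\right) \left(\left(-31\right) \left(-32\right) \left(-35\right) - 30616\right) = \left(-9373 - 24 \frac{1}{-15} \cdot 13\right) \left(992 \left(-35\right) - 30616\right) = \left(-9373 - 24 \left(\left(- \frac{1}{15}\right) 13\right)\right) \left(-34720 - 30616\right) = \left(-9373 - - \frac{104}{5}\right) \left(-65336\right) = \left(-9373 + \frac{104}{5}\right) \left(-65336\right) = \left(- \frac{46761}{5}\right) \left(-65336\right) = \frac{3055176696}{5}$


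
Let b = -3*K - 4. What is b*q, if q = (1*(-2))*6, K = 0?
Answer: 48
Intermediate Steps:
q = -12 (q = -2*6 = -12)
b = -4 (b = -3*0 - 4 = 0 - 4 = -4)
b*q = -4*(-12) = 48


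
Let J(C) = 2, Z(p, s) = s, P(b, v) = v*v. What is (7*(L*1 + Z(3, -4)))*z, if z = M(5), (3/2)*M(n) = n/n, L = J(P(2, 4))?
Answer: -28/3 ≈ -9.3333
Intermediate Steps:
P(b, v) = v²
L = 2
M(n) = ⅔ (M(n) = 2*(n/n)/3 = (⅔)*1 = ⅔)
z = ⅔ ≈ 0.66667
(7*(L*1 + Z(3, -4)))*z = (7*(2*1 - 4))*(⅔) = (7*(2 - 4))*(⅔) = (7*(-2))*(⅔) = -14*⅔ = -28/3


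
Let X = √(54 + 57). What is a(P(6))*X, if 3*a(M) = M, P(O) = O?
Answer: 2*√111 ≈ 21.071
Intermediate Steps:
a(M) = M/3
X = √111 ≈ 10.536
a(P(6))*X = ((⅓)*6)*√111 = 2*√111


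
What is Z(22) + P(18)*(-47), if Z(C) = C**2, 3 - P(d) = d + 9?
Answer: 1612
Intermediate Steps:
P(d) = -6 - d (P(d) = 3 - (d + 9) = 3 - (9 + d) = 3 + (-9 - d) = -6 - d)
Z(22) + P(18)*(-47) = 22**2 + (-6 - 1*18)*(-47) = 484 + (-6 - 18)*(-47) = 484 - 24*(-47) = 484 + 1128 = 1612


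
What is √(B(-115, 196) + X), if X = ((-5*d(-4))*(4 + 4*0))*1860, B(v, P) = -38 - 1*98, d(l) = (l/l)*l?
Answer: 2*√37166 ≈ 385.57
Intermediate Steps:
d(l) = l (d(l) = 1*l = l)
B(v, P) = -136 (B(v, P) = -38 - 98 = -136)
X = 148800 (X = ((-5*(-4))*(4 + 4*0))*1860 = (20*(4 + 0))*1860 = (20*4)*1860 = 80*1860 = 148800)
√(B(-115, 196) + X) = √(-136 + 148800) = √148664 = 2*√37166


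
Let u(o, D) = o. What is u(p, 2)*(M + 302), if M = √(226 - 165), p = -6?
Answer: -1812 - 6*√61 ≈ -1858.9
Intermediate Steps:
M = √61 ≈ 7.8102
u(p, 2)*(M + 302) = -6*(√61 + 302) = -6*(302 + √61) = -1812 - 6*√61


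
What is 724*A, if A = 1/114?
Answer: 362/57 ≈ 6.3509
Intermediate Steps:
A = 1/114 ≈ 0.0087719
724*A = 724*(1/114) = 362/57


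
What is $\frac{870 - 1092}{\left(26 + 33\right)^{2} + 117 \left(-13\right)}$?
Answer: $- \frac{111}{980} \approx -0.11327$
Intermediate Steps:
$\frac{870 - 1092}{\left(26 + 33\right)^{2} + 117 \left(-13\right)} = \frac{870 - 1092}{59^{2} - 1521} = - \frac{222}{3481 - 1521} = - \frac{222}{1960} = \left(-222\right) \frac{1}{1960} = - \frac{111}{980}$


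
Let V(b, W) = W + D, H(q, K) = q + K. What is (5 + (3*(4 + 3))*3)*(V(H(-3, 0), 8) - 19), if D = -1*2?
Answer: -884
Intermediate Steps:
D = -2
H(q, K) = K + q
V(b, W) = -2 + W (V(b, W) = W - 2 = -2 + W)
(5 + (3*(4 + 3))*3)*(V(H(-3, 0), 8) - 19) = (5 + (3*(4 + 3))*3)*((-2 + 8) - 19) = (5 + (3*7)*3)*(6 - 19) = (5 + 21*3)*(-13) = (5 + 63)*(-13) = 68*(-13) = -884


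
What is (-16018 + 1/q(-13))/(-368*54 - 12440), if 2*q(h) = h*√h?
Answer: 8009/16156 - I*√13/2730364 ≈ 0.49573 - 1.3205e-6*I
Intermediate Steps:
q(h) = h^(3/2)/2 (q(h) = (h*√h)/2 = h^(3/2)/2)
(-16018 + 1/q(-13))/(-368*54 - 12440) = (-16018 + 1/((-13)^(3/2)/2))/(-368*54 - 12440) = (-16018 + 1/((-13*I*√13)/2))/(-19872 - 12440) = (-16018 + 1/(-13*I*√13/2))/(-32312) = (-16018 + 2*I*√13/169)*(-1/32312) = 8009/16156 - I*√13/2730364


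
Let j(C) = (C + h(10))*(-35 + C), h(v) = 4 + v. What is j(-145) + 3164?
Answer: 26744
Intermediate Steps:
j(C) = (-35 + C)*(14 + C) (j(C) = (C + (4 + 10))*(-35 + C) = (C + 14)*(-35 + C) = (14 + C)*(-35 + C) = (-35 + C)*(14 + C))
j(-145) + 3164 = (-490 + (-145)**2 - 21*(-145)) + 3164 = (-490 + 21025 + 3045) + 3164 = 23580 + 3164 = 26744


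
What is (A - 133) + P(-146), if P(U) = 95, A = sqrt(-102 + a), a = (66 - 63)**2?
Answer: -38 + I*sqrt(93) ≈ -38.0 + 9.6436*I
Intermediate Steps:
a = 9 (a = 3**2 = 9)
A = I*sqrt(93) (A = sqrt(-102 + 9) = sqrt(-93) = I*sqrt(93) ≈ 9.6436*I)
(A - 133) + P(-146) = (I*sqrt(93) - 133) + 95 = (-133 + I*sqrt(93)) + 95 = -38 + I*sqrt(93)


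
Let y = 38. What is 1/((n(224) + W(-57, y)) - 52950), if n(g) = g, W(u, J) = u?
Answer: -1/52783 ≈ -1.8945e-5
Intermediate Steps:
1/((n(224) + W(-57, y)) - 52950) = 1/((224 - 57) - 52950) = 1/(167 - 52950) = 1/(-52783) = -1/52783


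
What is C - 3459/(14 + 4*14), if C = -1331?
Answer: -96629/70 ≈ -1380.4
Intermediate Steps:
C - 3459/(14 + 4*14) = -1331 - 3459/(14 + 4*14) = -1331 - 3459/(14 + 56) = -1331 - 3459/70 = -96629/70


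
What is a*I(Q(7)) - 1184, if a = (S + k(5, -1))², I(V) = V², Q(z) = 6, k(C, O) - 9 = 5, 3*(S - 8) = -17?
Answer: 8420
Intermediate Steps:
S = 7/3 (S = 8 + (⅓)*(-17) = 8 - 17/3 = 7/3 ≈ 2.3333)
k(C, O) = 14 (k(C, O) = 9 + 5 = 14)
a = 2401/9 (a = (7/3 + 14)² = (49/3)² = 2401/9 ≈ 266.78)
a*I(Q(7)) - 1184 = (2401/9)*6² - 1184 = (2401/9)*36 - 1184 = 9604 - 1184 = 8420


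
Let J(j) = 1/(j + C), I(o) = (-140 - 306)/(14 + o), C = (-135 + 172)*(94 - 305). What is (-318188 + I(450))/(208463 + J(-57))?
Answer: -72564901737/47541237899 ≈ -1.5264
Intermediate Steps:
C = -7807 (C = 37*(-211) = -7807)
I(o) = -446/(14 + o)
J(j) = 1/(-7807 + j) (J(j) = 1/(j - 7807) = 1/(-7807 + j))
(-318188 + I(450))/(208463 + J(-57)) = (-318188 - 446/(14 + 450))/(208463 + 1/(-7807 - 57)) = (-318188 - 446/464)/(208463 + 1/(-7864)) = (-318188 - 446*1/464)/(208463 - 1/7864) = (-318188 - 223/232)/(1639353031/7864) = -73819839/232*7864/1639353031 = -72564901737/47541237899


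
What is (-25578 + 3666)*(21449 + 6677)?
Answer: -616296912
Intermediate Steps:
(-25578 + 3666)*(21449 + 6677) = -21912*28126 = -616296912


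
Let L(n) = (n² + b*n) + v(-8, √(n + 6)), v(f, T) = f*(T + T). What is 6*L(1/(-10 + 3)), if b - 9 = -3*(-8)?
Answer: -1380/49 - 96*√287/7 ≈ -260.50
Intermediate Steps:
v(f, T) = 2*T*f (v(f, T) = f*(2*T) = 2*T*f)
b = 33 (b = 9 - 3*(-8) = 9 + 24 = 33)
L(n) = n² - 16*√(6 + n) + 33*n (L(n) = (n² + 33*n) + 2*√(n + 6)*(-8) = (n² + 33*n) + 2*√(6 + n)*(-8) = (n² + 33*n) - 16*√(6 + n) = n² - 16*√(6 + n) + 33*n)
6*L(1/(-10 + 3)) = 6*((1/(-10 + 3))² - 16*√(6 + 1/(-10 + 3)) + 33/(-10 + 3)) = 6*((1/(-7))² - 16*√(6 + 1/(-7)) + 33/(-7)) = 6*((-⅐)² - 16*√(6 - ⅐) + 33*(-⅐)) = 6*(1/49 - 16*√287/7 - 33/7) = 6*(-230/49 - 16*√287/7) = -1380/49 - 96*√287/7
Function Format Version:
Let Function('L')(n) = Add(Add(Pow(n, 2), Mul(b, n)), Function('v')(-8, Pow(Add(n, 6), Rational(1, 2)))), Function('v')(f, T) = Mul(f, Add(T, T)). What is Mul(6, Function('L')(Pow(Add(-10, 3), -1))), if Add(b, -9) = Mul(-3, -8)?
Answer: Add(Rational(-1380, 49), Mul(Rational(-96, 7), Pow(287, Rational(1, 2)))) ≈ -260.50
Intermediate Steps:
Function('v')(f, T) = Mul(2, T, f) (Function('v')(f, T) = Mul(f, Mul(2, T)) = Mul(2, T, f))
b = 33 (b = Add(9, Mul(-3, -8)) = Add(9, 24) = 33)
Function('L')(n) = Add(Pow(n, 2), Mul(-16, Pow(Add(6, n), Rational(1, 2))), Mul(33, n)) (Function('L')(n) = Add(Add(Pow(n, 2), Mul(33, n)), Mul(2, Pow(Add(n, 6), Rational(1, 2)), -8)) = Add(Add(Pow(n, 2), Mul(33, n)), Mul(2, Pow(Add(6, n), Rational(1, 2)), -8)) = Add(Add(Pow(n, 2), Mul(33, n)), Mul(-16, Pow(Add(6, n), Rational(1, 2)))) = Add(Pow(n, 2), Mul(-16, Pow(Add(6, n), Rational(1, 2))), Mul(33, n)))
Mul(6, Function('L')(Pow(Add(-10, 3), -1))) = Mul(6, Add(Pow(Pow(Add(-10, 3), -1), 2), Mul(-16, Pow(Add(6, Pow(Add(-10, 3), -1)), Rational(1, 2))), Mul(33, Pow(Add(-10, 3), -1)))) = Mul(6, Add(Pow(Pow(-7, -1), 2), Mul(-16, Pow(Add(6, Pow(-7, -1)), Rational(1, 2))), Mul(33, Pow(-7, -1)))) = Mul(6, Add(Pow(Rational(-1, 7), 2), Mul(-16, Pow(Add(6, Rational(-1, 7)), Rational(1, 2))), Mul(33, Rational(-1, 7)))) = Mul(6, Add(Rational(1, 49), Mul(-16, Pow(Rational(41, 7), Rational(1, 2))), Rational(-33, 7))) = Mul(6, Add(Rational(1, 49), Mul(-16, Mul(Rational(1, 7), Pow(287, Rational(1, 2)))), Rational(-33, 7))) = Mul(6, Add(Rational(1, 49), Mul(Rational(-16, 7), Pow(287, Rational(1, 2))), Rational(-33, 7))) = Mul(6, Add(Rational(-230, 49), Mul(Rational(-16, 7), Pow(287, Rational(1, 2))))) = Add(Rational(-1380, 49), Mul(Rational(-96, 7), Pow(287, Rational(1, 2))))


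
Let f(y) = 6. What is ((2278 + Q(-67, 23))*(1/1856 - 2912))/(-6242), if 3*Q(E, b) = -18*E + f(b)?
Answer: 7247663811/5792576 ≈ 1251.2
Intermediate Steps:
Q(E, b) = 2 - 6*E (Q(E, b) = (-18*E + 6)/3 = (6 - 18*E)/3 = 2 - 6*E)
((2278 + Q(-67, 23))*(1/1856 - 2912))/(-6242) = ((2278 + (2 - 6*(-67)))*(1/1856 - 2912))/(-6242) = ((2278 + (2 + 402))*(1/1856 - 2912))*(-1/6242) = ((2278 + 404)*(-5404671/1856))*(-1/6242) = (2682*(-5404671/1856))*(-1/6242) = -7247663811/928*(-1/6242) = 7247663811/5792576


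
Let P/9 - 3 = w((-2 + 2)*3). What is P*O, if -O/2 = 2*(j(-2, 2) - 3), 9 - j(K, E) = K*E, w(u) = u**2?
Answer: -1080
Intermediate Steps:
j(K, E) = 9 - E*K (j(K, E) = 9 - K*E = 9 - E*K)
P = 27 (P = 27 + 9*((-2 + 2)*3)**2 = 27 + 9*(0*3)**2 = 27 + 9*0**2 = 27 + 9*0 = 27 + 0 = 27)
O = -40 (O = -4*((9 - 1*2*(-2)) - 3) = -4*((9 + 4) - 3) = -4*(13 - 3) = -4*10 = -2*20 = -40)
P*O = 27*(-40) = -1080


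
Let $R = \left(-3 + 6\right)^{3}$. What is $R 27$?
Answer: $729$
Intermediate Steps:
$R = 27$ ($R = 3^{3} = 27$)
$R 27 = 27 \cdot 27 = 729$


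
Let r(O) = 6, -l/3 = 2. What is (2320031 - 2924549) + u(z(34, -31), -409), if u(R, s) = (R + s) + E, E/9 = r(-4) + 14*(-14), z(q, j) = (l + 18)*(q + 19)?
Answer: -606001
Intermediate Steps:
l = -6 (l = -3*2 = -6)
z(q, j) = 228 + 12*q (z(q, j) = (-6 + 18)*(q + 19) = 12*(19 + q) = 228 + 12*q)
E = -1710 (E = 9*(6 + 14*(-14)) = 9*(6 - 196) = 9*(-190) = -1710)
u(R, s) = -1710 + R + s (u(R, s) = (R + s) - 1710 = -1710 + R + s)
(2320031 - 2924549) + u(z(34, -31), -409) = (2320031 - 2924549) + (-1710 + (228 + 12*34) - 409) = -604518 + (-1710 + (228 + 408) - 409) = -604518 + (-1710 + 636 - 409) = -604518 - 1483 = -606001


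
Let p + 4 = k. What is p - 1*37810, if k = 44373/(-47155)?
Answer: -1783163543/47155 ≈ -37815.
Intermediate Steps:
k = -44373/47155 (k = 44373*(-1/47155) = -44373/47155 ≈ -0.94100)
p = -232993/47155 (p = -4 - 44373/47155 = -232993/47155 ≈ -4.9410)
p - 1*37810 = -232993/47155 - 1*37810 = -232993/47155 - 37810 = -1783163543/47155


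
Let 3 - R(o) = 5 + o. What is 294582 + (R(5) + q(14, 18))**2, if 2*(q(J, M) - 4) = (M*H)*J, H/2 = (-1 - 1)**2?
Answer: 1304607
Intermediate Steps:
R(o) = -2 - o (R(o) = 3 - (5 + o) = 3 + (-5 - o) = -2 - o)
H = 8 (H = 2*(-1 - 1)**2 = 2*(-2)**2 = 2*4 = 8)
q(J, M) = 4 + 4*J*M (q(J, M) = 4 + ((M*8)*J)/2 = 4 + ((8*M)*J)/2 = 4 + (8*J*M)/2 = 4 + 4*J*M)
294582 + (R(5) + q(14, 18))**2 = 294582 + ((-2 - 1*5) + (4 + 4*14*18))**2 = 294582 + ((-2 - 5) + (4 + 1008))**2 = 294582 + (-7 + 1012)**2 = 294582 + 1005**2 = 294582 + 1010025 = 1304607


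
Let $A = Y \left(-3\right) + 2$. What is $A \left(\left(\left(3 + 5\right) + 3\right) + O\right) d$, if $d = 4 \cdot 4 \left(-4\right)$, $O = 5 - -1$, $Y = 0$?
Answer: $-2176$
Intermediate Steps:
$O = 6$ ($O = 5 + 1 = 6$)
$d = -64$ ($d = 16 \left(-4\right) = -64$)
$A = 2$ ($A = 0 \left(-3\right) + 2 = 0 + 2 = 2$)
$A \left(\left(\left(3 + 5\right) + 3\right) + O\right) d = 2 \left(\left(\left(3 + 5\right) + 3\right) + 6\right) \left(-64\right) = 2 \left(\left(8 + 3\right) + 6\right) \left(-64\right) = 2 \left(11 + 6\right) \left(-64\right) = 2 \cdot 17 \left(-64\right) = 34 \left(-64\right) = -2176$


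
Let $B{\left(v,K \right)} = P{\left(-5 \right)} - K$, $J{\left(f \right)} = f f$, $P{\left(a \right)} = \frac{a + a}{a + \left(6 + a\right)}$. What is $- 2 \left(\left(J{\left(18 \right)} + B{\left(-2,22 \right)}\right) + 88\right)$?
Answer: $-785$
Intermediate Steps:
$P{\left(a \right)} = \frac{2 a}{6 + 2 a}$
$J{\left(f \right)} = f^{2}$
$B{\left(v,K \right)} = \frac{5}{2} - K$ ($B{\left(v,K \right)} = - \frac{5}{3 - 5} - K = - \frac{5}{-2} - K = \left(-5\right) \left(- \frac{1}{2}\right) - K = \frac{5}{2} - K$)
$- 2 \left(\left(J{\left(18 \right)} + B{\left(-2,22 \right)}\right) + 88\right) = - 2 \left(\left(18^{2} + \left(\frac{5}{2} - 22\right)\right) + 88\right) = - 2 \left(\left(324 + \left(\frac{5}{2} - 22\right)\right) + 88\right) = - 2 \left(\left(324 - \frac{39}{2}\right) + 88\right) = - 2 \left(\frac{609}{2} + 88\right) = \left(-2\right) \frac{785}{2} = -785$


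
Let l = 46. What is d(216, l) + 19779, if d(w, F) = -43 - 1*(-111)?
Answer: 19847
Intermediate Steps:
d(w, F) = 68 (d(w, F) = -43 + 111 = 68)
d(216, l) + 19779 = 68 + 19779 = 19847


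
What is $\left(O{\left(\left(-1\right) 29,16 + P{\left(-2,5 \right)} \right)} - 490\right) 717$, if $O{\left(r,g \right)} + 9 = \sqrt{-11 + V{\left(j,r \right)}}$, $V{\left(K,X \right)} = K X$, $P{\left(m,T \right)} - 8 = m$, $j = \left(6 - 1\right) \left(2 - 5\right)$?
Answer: $-357783 + 1434 \sqrt{106} \approx -3.4302 \cdot 10^{5}$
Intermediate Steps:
$j = -15$ ($j = 5 \left(-3\right) = -15$)
$P{\left(m,T \right)} = 8 + m$
$O{\left(r,g \right)} = -9 + \sqrt{-11 - 15 r}$
$\left(O{\left(\left(-1\right) 29,16 + P{\left(-2,5 \right)} \right)} - 490\right) 717 = \left(\left(-9 + \sqrt{-11 - 15 \left(\left(-1\right) 29\right)}\right) - 490\right) 717 = \left(\left(-9 + \sqrt{-11 - -435}\right) - 490\right) 717 = \left(\left(-9 + \sqrt{-11 + 435}\right) - 490\right) 717 = \left(\left(-9 + \sqrt{424}\right) - 490\right) 717 = \left(\left(-9 + 2 \sqrt{106}\right) - 490\right) 717 = \left(-499 + 2 \sqrt{106}\right) 717 = -357783 + 1434 \sqrt{106}$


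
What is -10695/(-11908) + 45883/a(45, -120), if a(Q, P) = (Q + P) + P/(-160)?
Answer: -2182322641/3536676 ≈ -617.05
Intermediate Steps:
a(Q, P) = Q + 159*P/160 (a(Q, P) = (P + Q) + P*(-1/160) = (P + Q) - P/160 = Q + 159*P/160)
-10695/(-11908) + 45883/a(45, -120) = -10695/(-11908) + 45883/(45 + (159/160)*(-120)) = -10695*(-1/11908) + 45883/(45 - 477/4) = 10695/11908 + 45883/(-297/4) = 10695/11908 + 45883*(-4/297) = 10695/11908 - 183532/297 = -2182322641/3536676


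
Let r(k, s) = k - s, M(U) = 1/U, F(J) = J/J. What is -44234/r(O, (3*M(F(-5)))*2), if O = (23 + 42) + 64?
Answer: -44234/123 ≈ -359.63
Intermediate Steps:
F(J) = 1
O = 129 (O = 65 + 64 = 129)
-44234/r(O, (3*M(F(-5)))*2) = -44234/(129 - 3/1*2) = -44234/(129 - 3*1*2) = -44234/(129 - 3*2) = -44234/(129 - 1*6) = -44234/(129 - 6) = -44234/123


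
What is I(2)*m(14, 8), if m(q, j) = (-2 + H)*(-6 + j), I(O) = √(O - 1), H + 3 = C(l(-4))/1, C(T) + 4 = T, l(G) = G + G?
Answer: -34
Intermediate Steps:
l(G) = 2*G
C(T) = -4 + T
H = -15 (H = -3 + (-4 + 2*(-4))/1 = -3 + (-4 - 8)*1 = -3 - 12*1 = -3 - 12 = -15)
I(O) = √(-1 + O)
m(q, j) = 102 - 17*j (m(q, j) = (-2 - 15)*(-6 + j) = -17*(-6 + j) = 102 - 17*j)
I(2)*m(14, 8) = √(-1 + 2)*(102 - 17*8) = √1*(102 - 136) = 1*(-34) = -34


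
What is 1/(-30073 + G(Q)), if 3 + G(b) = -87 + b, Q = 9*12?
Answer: -1/30055 ≈ -3.3272e-5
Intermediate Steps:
Q = 108
G(b) = -90 + b (G(b) = -3 + (-87 + b) = -90 + b)
1/(-30073 + G(Q)) = 1/(-30073 + (-90 + 108)) = 1/(-30073 + 18) = 1/(-30055) = -1/30055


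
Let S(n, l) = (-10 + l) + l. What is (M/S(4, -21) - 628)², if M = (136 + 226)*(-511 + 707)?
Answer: 670913604/169 ≈ 3.9699e+6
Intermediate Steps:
M = 70952 (M = 362*196 = 70952)
S(n, l) = -10 + 2*l
(M/S(4, -21) - 628)² = (70952/(-10 + 2*(-21)) - 628)² = (70952/(-10 - 42) - 628)² = (70952/(-52) - 628)² = (70952*(-1/52) - 628)² = (-17738/13 - 628)² = (-25902/13)² = 670913604/169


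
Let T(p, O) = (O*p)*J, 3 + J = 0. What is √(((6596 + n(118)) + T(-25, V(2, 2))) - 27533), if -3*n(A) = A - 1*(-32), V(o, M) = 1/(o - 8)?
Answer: I*√83998/2 ≈ 144.91*I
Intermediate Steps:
J = -3 (J = -3 + 0 = -3)
V(o, M) = 1/(-8 + o)
T(p, O) = -3*O*p (T(p, O) = (O*p)*(-3) = -3*O*p)
n(A) = -32/3 - A/3 (n(A) = -(A - 1*(-32))/3 = -(A + 32)/3 = -(32 + A)/3 = -32/3 - A/3)
√(((6596 + n(118)) + T(-25, V(2, 2))) - 27533) = √(((6596 + (-32/3 - ⅓*118)) - 3*(-25)/(-8 + 2)) - 27533) = √(((6596 + (-32/3 - 118/3)) - 3*(-25)/(-6)) - 27533) = √(((6596 - 50) - 3*(-⅙)*(-25)) - 27533) = √((6546 - 25/2) - 27533) = √(13067/2 - 27533) = √(-41999/2) = I*√83998/2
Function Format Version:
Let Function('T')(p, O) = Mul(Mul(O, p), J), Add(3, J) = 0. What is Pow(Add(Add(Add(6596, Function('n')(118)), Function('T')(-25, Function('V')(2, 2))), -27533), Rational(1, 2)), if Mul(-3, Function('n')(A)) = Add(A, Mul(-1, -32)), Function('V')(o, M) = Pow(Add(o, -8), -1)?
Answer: Mul(Rational(1, 2), I, Pow(83998, Rational(1, 2))) ≈ Mul(144.91, I)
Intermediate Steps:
J = -3 (J = Add(-3, 0) = -3)
Function('V')(o, M) = Pow(Add(-8, o), -1)
Function('T')(p, O) = Mul(-3, O, p) (Function('T')(p, O) = Mul(Mul(O, p), -3) = Mul(-3, O, p))
Function('n')(A) = Add(Rational(-32, 3), Mul(Rational(-1, 3), A)) (Function('n')(A) = Mul(Rational(-1, 3), Add(A, Mul(-1, -32))) = Mul(Rational(-1, 3), Add(A, 32)) = Mul(Rational(-1, 3), Add(32, A)) = Add(Rational(-32, 3), Mul(Rational(-1, 3), A)))
Pow(Add(Add(Add(6596, Function('n')(118)), Function('T')(-25, Function('V')(2, 2))), -27533), Rational(1, 2)) = Pow(Add(Add(Add(6596, Add(Rational(-32, 3), Mul(Rational(-1, 3), 118))), Mul(-3, Pow(Add(-8, 2), -1), -25)), -27533), Rational(1, 2)) = Pow(Add(Add(Add(6596, Add(Rational(-32, 3), Rational(-118, 3))), Mul(-3, Pow(-6, -1), -25)), -27533), Rational(1, 2)) = Pow(Add(Add(Add(6596, -50), Mul(-3, Rational(-1, 6), -25)), -27533), Rational(1, 2)) = Pow(Add(Add(6546, Rational(-25, 2)), -27533), Rational(1, 2)) = Pow(Add(Rational(13067, 2), -27533), Rational(1, 2)) = Pow(Rational(-41999, 2), Rational(1, 2)) = Mul(Rational(1, 2), I, Pow(83998, Rational(1, 2)))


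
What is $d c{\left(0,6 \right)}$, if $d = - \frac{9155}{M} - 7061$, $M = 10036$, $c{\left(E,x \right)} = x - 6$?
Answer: $0$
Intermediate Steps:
$c{\left(E,x \right)} = -6 + x$
$d = - \frac{70873351}{10036}$ ($d = - \frac{9155}{10036} - 7061 = - \frac{70873351}{10036} \approx -7061.9$)
$d c{\left(0,6 \right)} = - \frac{70873351 \left(-6 + 6\right)}{10036} = \left(- \frac{70873351}{10036}\right) 0 = 0$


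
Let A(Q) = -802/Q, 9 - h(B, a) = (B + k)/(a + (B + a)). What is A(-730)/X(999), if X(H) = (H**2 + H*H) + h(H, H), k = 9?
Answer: 133533/242605116115 ≈ 5.5041e-7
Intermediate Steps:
h(B, a) = 9 - (9 + B)/(B + 2*a) (h(B, a) = 9 - (B + 9)/(a + (B + a)) = 9 - (9 + B)/(B + 2*a))
X(H) = 2*H**2 + (-9 + 26*H)/(3*H) (X(H) = (H**2 + H*H) + (-9 + 8*H + 18*H)/(H + 2*H) = (H**2 + H**2) + (-9 + 26*H)/((3*H)) = 2*H**2 + (1/(3*H))*(-9 + 26*H) = 2*H**2 + (-9 + 26*H)/(3*H))
A(-730)/X(999) = (-802/(-730))/(26/3 - 3/999 + 2*999**2) = (-802*(-1/730))/(26/3 - 3*1/999 + 2*998001) = 401/(365*(26/3 - 1/333 + 1996002)) = 401/(365*(664671551/333)) = (401/365)*(333/664671551) = 133533/242605116115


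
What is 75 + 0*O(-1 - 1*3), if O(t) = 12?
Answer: 75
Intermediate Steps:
75 + 0*O(-1 - 1*3) = 75 + 0*12 = 75 + 0 = 75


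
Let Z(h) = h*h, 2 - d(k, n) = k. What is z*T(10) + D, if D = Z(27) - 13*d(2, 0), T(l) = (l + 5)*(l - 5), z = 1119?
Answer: 84654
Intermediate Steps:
d(k, n) = 2 - k
T(l) = (-5 + l)*(5 + l) (T(l) = (5 + l)*(-5 + l) = (-5 + l)*(5 + l))
Z(h) = h²
D = 729 (D = 27² - 13*(2 - 1*2) = 729 - 13*(2 - 2) = 729 - 13*0 = 729 + 0 = 729)
z*T(10) + D = 1119*(-25 + 10²) + 729 = 1119*(-25 + 100) + 729 = 1119*75 + 729 = 83925 + 729 = 84654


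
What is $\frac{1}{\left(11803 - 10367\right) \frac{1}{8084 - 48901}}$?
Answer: $- \frac{40817}{1436} \approx -28.424$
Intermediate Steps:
$\frac{1}{\left(11803 - 10367\right) \frac{1}{8084 - 48901}} = \frac{1}{1436 \frac{1}{-40817}} = \frac{1}{1436 \left(- \frac{1}{40817}\right)} = \frac{1}{- \frac{1436}{40817}} = - \frac{40817}{1436}$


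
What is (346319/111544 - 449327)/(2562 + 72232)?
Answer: -50119384569/8342821936 ≈ -6.0075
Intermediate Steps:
(346319/111544 - 449327)/(2562 + 72232) = (346319*(1/111544) - 449327)/74794 = (346319/111544 - 449327)*(1/74794) = -50119384569/111544*1/74794 = -50119384569/8342821936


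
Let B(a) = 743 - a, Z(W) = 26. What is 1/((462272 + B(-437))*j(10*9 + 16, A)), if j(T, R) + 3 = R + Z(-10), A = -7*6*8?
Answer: -1/145060476 ≈ -6.8937e-9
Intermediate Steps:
A = -336 (A = -42*8 = -336)
j(T, R) = 23 + R (j(T, R) = -3 + (R + 26) = -3 + (26 + R) = 23 + R)
1/((462272 + B(-437))*j(10*9 + 16, A)) = 1/((462272 + (743 - 1*(-437)))*(23 - 336)) = 1/((462272 + (743 + 437))*(-313)) = -1/313/(462272 + 1180) = -1/313/463452 = (1/463452)*(-1/313) = -1/145060476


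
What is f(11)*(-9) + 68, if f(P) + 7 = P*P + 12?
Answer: -1066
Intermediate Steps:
f(P) = 5 + P² (f(P) = -7 + (P*P + 12) = -7 + (P² + 12) = -7 + (12 + P²) = 5 + P²)
f(11)*(-9) + 68 = (5 + 11²)*(-9) + 68 = (5 + 121)*(-9) + 68 = 126*(-9) + 68 = -1134 + 68 = -1066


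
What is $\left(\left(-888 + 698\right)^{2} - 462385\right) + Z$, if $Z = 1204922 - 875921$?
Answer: $-97284$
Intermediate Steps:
$Z = 329001$ ($Z = 1204922 - 875921 = 329001$)
$\left(\left(-888 + 698\right)^{2} - 462385\right) + Z = \left(\left(-888 + 698\right)^{2} - 462385\right) + 329001 = \left(\left(-190\right)^{2} - 462385\right) + 329001 = \left(36100 - 462385\right) + 329001 = -426285 + 329001 = -97284$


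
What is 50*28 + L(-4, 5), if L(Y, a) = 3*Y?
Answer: 1388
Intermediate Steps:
50*28 + L(-4, 5) = 50*28 + 3*(-4) = 1400 - 12 = 1388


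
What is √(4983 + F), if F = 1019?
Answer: √6002 ≈ 77.473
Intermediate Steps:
√(4983 + F) = √(4983 + 1019) = √6002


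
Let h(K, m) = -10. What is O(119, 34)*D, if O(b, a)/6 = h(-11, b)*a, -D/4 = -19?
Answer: -155040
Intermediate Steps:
D = 76 (D = -4*(-19) = 76)
O(b, a) = -60*a (O(b, a) = 6*(-10*a) = -60*a)
O(119, 34)*D = -60*34*76 = -2040*76 = -155040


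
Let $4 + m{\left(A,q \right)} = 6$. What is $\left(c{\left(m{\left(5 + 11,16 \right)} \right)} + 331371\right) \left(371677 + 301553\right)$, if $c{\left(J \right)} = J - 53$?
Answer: $223054563600$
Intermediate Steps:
$m{\left(A,q \right)} = 2$ ($m{\left(A,q \right)} = -4 + 6 = 2$)
$c{\left(J \right)} = -53 + J$
$\left(c{\left(m{\left(5 + 11,16 \right)} \right)} + 331371\right) \left(371677 + 301553\right) = \left(\left(-53 + 2\right) + 331371\right) \left(371677 + 301553\right) = \left(-51 + 331371\right) 673230 = 331320 \cdot 673230 = 223054563600$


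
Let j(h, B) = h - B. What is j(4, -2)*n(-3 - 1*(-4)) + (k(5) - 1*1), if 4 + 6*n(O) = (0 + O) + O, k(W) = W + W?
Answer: 7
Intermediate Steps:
k(W) = 2*W
n(O) = -2/3 + O/3 (n(O) = -2/3 + ((0 + O) + O)/6 = -2/3 + (O + O)/6 = -2/3 + (2*O)/6 = -2/3 + O/3)
j(4, -2)*n(-3 - 1*(-4)) + (k(5) - 1*1) = (4 - 1*(-2))*(-2/3 + (-3 - 1*(-4))/3) + (2*5 - 1*1) = (4 + 2)*(-2/3 + (-3 + 4)/3) + (10 - 1) = 6*(-2/3 + (1/3)*1) + 9 = 6*(-2/3 + 1/3) + 9 = 6*(-1/3) + 9 = -2 + 9 = 7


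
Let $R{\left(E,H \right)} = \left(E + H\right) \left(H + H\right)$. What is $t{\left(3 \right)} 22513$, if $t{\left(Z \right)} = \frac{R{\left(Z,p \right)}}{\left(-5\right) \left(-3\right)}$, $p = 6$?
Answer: $\frac{810468}{5} \approx 1.6209 \cdot 10^{5}$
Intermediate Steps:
$R{\left(E,H \right)} = 2 H \left(E + H\right)$ ($R{\left(E,H \right)} = \left(E + H\right) 2 H = 2 H \left(E + H\right)$)
$t{\left(Z \right)} = \frac{24}{5} + \frac{4 Z}{5}$ ($t{\left(Z \right)} = \frac{2 \cdot 6 \left(Z + 6\right)}{\left(-5\right) \left(-3\right)} = \frac{2 \cdot 6 \left(6 + Z\right)}{15} = \left(72 + 12 Z\right) \frac{1}{15} = \frac{24}{5} + \frac{4 Z}{5}$)
$t{\left(3 \right)} 22513 = \left(\frac{24}{5} + \frac{4}{5} \cdot 3\right) 22513 = \left(\frac{24}{5} + \frac{12}{5}\right) 22513 = \frac{36}{5} \cdot 22513 = \frac{810468}{5}$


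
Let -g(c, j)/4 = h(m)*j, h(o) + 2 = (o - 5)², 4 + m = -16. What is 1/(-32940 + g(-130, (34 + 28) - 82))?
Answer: 1/16900 ≈ 5.9172e-5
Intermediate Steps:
m = -20 (m = -4 - 16 = -20)
h(o) = -2 + (-5 + o)² (h(o) = -2 + (o - 5)² = -2 + (-5 + o)²)
g(c, j) = -2492*j (g(c, j) = -4*(-2 + (-5 - 20)²)*j = -4*(-2 + (-25)²)*j = -4*(-2 + 625)*j = -2492*j)
1/(-32940 + g(-130, (34 + 28) - 82)) = 1/(-32940 - 2492*((34 + 28) - 82)) = 1/(-32940 - 2492*(62 - 82)) = 1/(-32940 - 2492*(-20)) = 1/(-32940 + 49840) = 1/16900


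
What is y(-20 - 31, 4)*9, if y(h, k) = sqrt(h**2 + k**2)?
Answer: 9*sqrt(2617) ≈ 460.41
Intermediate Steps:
y(-20 - 31, 4)*9 = sqrt((-20 - 31)**2 + 4**2)*9 = sqrt((-51)**2 + 16)*9 = sqrt(2601 + 16)*9 = sqrt(2617)*9 = 9*sqrt(2617)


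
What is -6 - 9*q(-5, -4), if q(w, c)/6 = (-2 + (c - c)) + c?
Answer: 318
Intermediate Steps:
q(w, c) = -12 + 6*c (q(w, c) = 6*((-2 + (c - c)) + c) = 6*((-2 + 0) + c) = 6*(-2 + c) = -12 + 6*c)
-6 - 9*q(-5, -4) = -6 - 9*(-12 + 6*(-4)) = -6 - 9*(-12 - 24) = -6 - 9*(-36) = -6 + 324 = 318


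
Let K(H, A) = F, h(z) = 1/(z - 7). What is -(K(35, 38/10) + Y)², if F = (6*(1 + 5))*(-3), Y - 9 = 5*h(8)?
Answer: -8836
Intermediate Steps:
h(z) = 1/(-7 + z)
Y = 14 (Y = 9 + 5/(-7 + 8) = 9 + 5/1 = 9 + 5*1 = 9 + 5 = 14)
F = -108 (F = (6*6)*(-3) = 36*(-3) = -108)
K(H, A) = -108
-(K(35, 38/10) + Y)² = -(-108 + 14)² = -1*(-94)² = -1*8836 = -8836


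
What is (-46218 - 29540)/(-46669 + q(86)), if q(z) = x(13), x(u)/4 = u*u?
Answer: 75758/45993 ≈ 1.6472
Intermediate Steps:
x(u) = 4*u² (x(u) = 4*(u*u) = 4*u²)
q(z) = 676 (q(z) = 4*13² = 4*169 = 676)
(-46218 - 29540)/(-46669 + q(86)) = (-46218 - 29540)/(-46669 + 676) = -75758/(-45993) = -75758*(-1/45993) = 75758/45993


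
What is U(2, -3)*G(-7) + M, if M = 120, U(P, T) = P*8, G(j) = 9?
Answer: 264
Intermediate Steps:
U(P, T) = 8*P
U(2, -3)*G(-7) + M = (8*2)*9 + 120 = 16*9 + 120 = 144 + 120 = 264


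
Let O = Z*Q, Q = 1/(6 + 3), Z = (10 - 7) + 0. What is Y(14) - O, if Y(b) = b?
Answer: 41/3 ≈ 13.667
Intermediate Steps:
Z = 3 (Z = 3 + 0 = 3)
Q = ⅑ (Q = 1/9 = ⅑ ≈ 0.11111)
O = ⅓ (O = 3*(⅑) = ⅓ ≈ 0.33333)
Y(14) - O = 14 - 1*⅓ = 14 - ⅓ = 41/3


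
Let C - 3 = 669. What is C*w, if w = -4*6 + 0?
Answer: -16128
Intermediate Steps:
C = 672 (C = 3 + 669 = 672)
w = -24 (w = -24 + 0 = -24)
C*w = 672*(-24) = -16128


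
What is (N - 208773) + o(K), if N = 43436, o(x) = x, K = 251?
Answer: -165086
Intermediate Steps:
(N - 208773) + o(K) = (43436 - 208773) + 251 = -165337 + 251 = -165086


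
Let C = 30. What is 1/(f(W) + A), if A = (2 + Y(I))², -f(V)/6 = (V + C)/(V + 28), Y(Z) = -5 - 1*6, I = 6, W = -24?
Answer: 1/72 ≈ 0.013889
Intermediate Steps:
Y(Z) = -11 (Y(Z) = -5 - 6 = -11)
f(V) = -6*(30 + V)/(28 + V) (f(V) = -6*(V + 30)/(V + 28) = -6*(30 + V)/(28 + V))
A = 81 (A = (2 - 11)² = (-9)² = 81)
1/(f(W) + A) = 1/(6*(-30 - 1*(-24))/(28 - 24) + 81) = 1/(6*(-30 + 24)/4 + 81) = 1/(6*(¼)*(-6) + 81) = 1/(-9 + 81) = 1/72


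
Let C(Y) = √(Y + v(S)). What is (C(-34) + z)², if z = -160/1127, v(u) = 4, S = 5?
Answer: (160 - 1127*I*√30)²/1270129 ≈ -29.98 - 1.5552*I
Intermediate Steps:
C(Y) = √(4 + Y) (C(Y) = √(Y + 4) = √(4 + Y))
z = -160/1127 (z = -160*1/1127 = -160/1127 ≈ -0.14197)
(C(-34) + z)² = (√(4 - 34) - 160/1127)² = (√(-30) - 160/1127)² = (I*√30 - 160/1127)² = (-160/1127 + I*√30)²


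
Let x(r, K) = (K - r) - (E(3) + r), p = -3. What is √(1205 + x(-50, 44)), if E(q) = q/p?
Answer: 15*√6 ≈ 36.742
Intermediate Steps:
E(q) = -q/3 (E(q) = q/(-3) = q*(-⅓) = -q/3)
x(r, K) = 1 + K - 2*r (x(r, K) = (K - r) - (-⅓*3 + r) = (K - r) - (-1 + r) = (K - r) + (1 - r) = 1 + K - 2*r)
√(1205 + x(-50, 44)) = √(1205 + (1 + 44 - 2*(-50))) = √(1205 + (1 + 44 + 100)) = √(1205 + 145) = √1350 = 15*√6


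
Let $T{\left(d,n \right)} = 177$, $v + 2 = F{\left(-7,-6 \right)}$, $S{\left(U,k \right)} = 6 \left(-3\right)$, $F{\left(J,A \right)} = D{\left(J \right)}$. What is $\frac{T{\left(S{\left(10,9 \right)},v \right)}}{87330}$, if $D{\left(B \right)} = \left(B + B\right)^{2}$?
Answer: $\frac{59}{29110} \approx 0.0020268$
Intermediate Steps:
$D{\left(B \right)} = 4 B^{2}$ ($D{\left(B \right)} = \left(2 B\right)^{2} = 4 B^{2}$)
$F{\left(J,A \right)} = 4 J^{2}$
$S{\left(U,k \right)} = -18$
$v = 194$ ($v = -2 + 4 \left(-7\right)^{2} = -2 + 4 \cdot 49 = -2 + 196 = 194$)
$\frac{T{\left(S{\left(10,9 \right)},v \right)}}{87330} = \frac{177}{87330} = 177 \cdot \frac{1}{87330} = \frac{59}{29110}$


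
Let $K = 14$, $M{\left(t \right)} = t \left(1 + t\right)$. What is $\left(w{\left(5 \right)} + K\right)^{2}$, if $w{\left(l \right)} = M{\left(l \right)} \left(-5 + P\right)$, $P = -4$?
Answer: $65536$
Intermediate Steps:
$w{\left(l \right)} = - 9 l \left(1 + l\right)$ ($w{\left(l \right)} = l \left(1 + l\right) \left(-5 - 4\right) = l \left(1 + l\right) \left(-9\right) = - 9 l \left(1 + l\right)$)
$\left(w{\left(5 \right)} + K\right)^{2} = \left(\left(-9\right) 5 \left(1 + 5\right) + 14\right)^{2} = \left(\left(-9\right) 5 \cdot 6 + 14\right)^{2} = \left(-270 + 14\right)^{2} = \left(-256\right)^{2} = 65536$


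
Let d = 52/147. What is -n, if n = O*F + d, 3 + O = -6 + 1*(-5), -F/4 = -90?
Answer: 740828/147 ≈ 5039.6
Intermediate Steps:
F = 360 (F = -4*(-90) = 360)
d = 52/147 (d = 52*(1/147) = 52/147 ≈ 0.35374)
O = -14 (O = -3 + (-6 + 1*(-5)) = -3 + (-6 - 5) = -3 - 11 = -14)
n = -740828/147 (n = -14*360 + 52/147 = -5040 + 52/147 = -740828/147 ≈ -5039.6)
-n = -1*(-740828/147) = 740828/147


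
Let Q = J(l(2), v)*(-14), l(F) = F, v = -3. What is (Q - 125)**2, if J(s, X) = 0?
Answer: 15625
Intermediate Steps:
Q = 0 (Q = 0*(-14) = 0)
(Q - 125)**2 = (0 - 125)**2 = (-125)**2 = 15625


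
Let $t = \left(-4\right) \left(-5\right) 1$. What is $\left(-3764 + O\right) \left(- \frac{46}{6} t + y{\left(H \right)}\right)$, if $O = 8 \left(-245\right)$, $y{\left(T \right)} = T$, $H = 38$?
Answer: $660168$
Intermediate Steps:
$t = 20$ ($t = 20 \cdot 1 = 20$)
$O = -1960$
$\left(-3764 + O\right) \left(- \frac{46}{6} t + y{\left(H \right)}\right) = \left(-3764 - 1960\right) \left(- \frac{46}{6} \cdot 20 + 38\right) = - 5724 \left(\left(-46\right) \frac{1}{6} \cdot 20 + 38\right) = - 5724 \left(\left(- \frac{23}{3}\right) 20 + 38\right) = - 5724 \left(- \frac{460}{3} + 38\right) = \left(-5724\right) \left(- \frac{346}{3}\right) = 660168$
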